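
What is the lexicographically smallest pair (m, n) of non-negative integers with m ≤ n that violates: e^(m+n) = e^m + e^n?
(m, n) = (0, 0)

Substituting (0, 0) into the claim:
LHS = e^(0+0) = 1
RHS = e^0 + e^0 = 2

Since LHS ≠ RHS, this pair disproves the claim, and no lexicographically smaller pair (m ≤ n, non-negative integers) does.

For instance (5, 5) is also a counterexample (LHS = e^10 ≈ 22026.5, RHS = 2·e^5 ≈ 296.8), but it's lexicographically larger.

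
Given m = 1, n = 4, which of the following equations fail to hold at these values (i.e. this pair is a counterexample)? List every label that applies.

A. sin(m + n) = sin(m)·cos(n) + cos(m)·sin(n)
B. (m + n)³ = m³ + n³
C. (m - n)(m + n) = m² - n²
B

Evaluating each claim at the given values:
A. LHS = sin(5) ≈ -0.9589, RHS = sin(1)·cos(4) + sin(4)·cos(1) ≈ -0.9589 → holds here (LHS = RHS)
B. LHS = 125, RHS = 65 → fails here (LHS ≠ RHS)
C. LHS = -15, RHS = -15 → holds here (LHS = RHS)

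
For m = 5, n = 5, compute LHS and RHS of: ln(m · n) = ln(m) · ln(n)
LHS = ln(5 · 5) = ln(25) ≈ 3.219
RHS = ln(5) · ln(5) = ln(5)² ≈ 2.59

LHS ≠ RHS (they differ by about 0.6286), so the equation does not hold here.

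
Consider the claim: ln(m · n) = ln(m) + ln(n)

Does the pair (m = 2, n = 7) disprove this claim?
Substituting m = 2, n = 7:
LHS = ln(2 · 7) = ln(14) ≈ 2.639
RHS = ln(2) + ln(7) ≈ 2.639

The sides agree, so this pair does not disprove the claim.

Answer: No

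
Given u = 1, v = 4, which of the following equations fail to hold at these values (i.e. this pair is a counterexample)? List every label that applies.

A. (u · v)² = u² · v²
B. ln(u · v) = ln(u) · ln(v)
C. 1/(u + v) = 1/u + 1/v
Evaluating each claim at the given values:
A. LHS = 16, RHS = 16 → holds here (LHS = RHS)
B. LHS = ln(4) ≈ 1.386, RHS = 0 → fails here (LHS ≠ RHS)
C. LHS = 1/5, RHS = 5/4 → fails here (LHS ≠ RHS)

Answer: B, C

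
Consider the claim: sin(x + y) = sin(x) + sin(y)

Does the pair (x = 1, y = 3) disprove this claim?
Substituting x = 1, y = 3:
LHS = sin(1 + 3) = sin(4) ≈ -0.7568
RHS = sin(1) + sin(3) ≈ 0.9826

Since LHS ≠ RHS, this pair disproves the claim.

Answer: Yes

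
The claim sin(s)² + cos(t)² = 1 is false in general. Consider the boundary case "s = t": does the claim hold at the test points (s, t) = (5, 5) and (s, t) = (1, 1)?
At (5, 5): LHS = cos(5)² + sin(5)² = 1, RHS = 1 → equal
At (1, 1): LHS = cos(1)² + sin(1)² = 1, RHS = 1 → equal

So the claim does hold at both of these boundary points, even though it is not an identity.

Answer: Yes, holds at both test points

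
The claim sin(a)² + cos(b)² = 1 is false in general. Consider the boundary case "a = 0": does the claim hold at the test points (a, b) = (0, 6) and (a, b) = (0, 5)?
No, fails at both test points

At (0, 6): LHS = cos(6)² ≈ 0.9219 ≠ RHS = 1
At (0, 5): LHS = cos(5)² ≈ 0.08046 ≠ RHS = 1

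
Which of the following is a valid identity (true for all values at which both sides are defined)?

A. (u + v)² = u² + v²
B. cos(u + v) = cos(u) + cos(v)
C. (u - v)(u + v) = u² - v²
C

A: fails at (5, 5) — LHS = 100, RHS = 50.
B: fails at (4, 6) — LHS = cos(10) ≈ -0.8391, RHS = cos(4) + cos(6) ≈ 0.3065.
C: holds — e.g. at (3, 4), both sides equal -7.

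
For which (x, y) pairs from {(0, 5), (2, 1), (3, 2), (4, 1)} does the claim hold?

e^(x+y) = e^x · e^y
All pairs

Testing each pair:
(0, 5): LHS = e^5 ≈ 148.4, RHS = e^5 ≈ 148.4 → holds
(2, 1): LHS = e^3 ≈ 20.09, RHS = e^3 ≈ 20.09 → holds
(3, 2): LHS = e^5 ≈ 148.4, RHS = e^5 ≈ 148.4 → holds
(4, 1): LHS = e^5 ≈ 148.4, RHS = e^5 ≈ 148.4 → holds

Every pair satisfies the claim.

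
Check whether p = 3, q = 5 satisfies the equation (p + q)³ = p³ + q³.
Fails

Substituting p = 3, q = 5:

LHS = (3 + 5)³ = 512
RHS = 3³ + 5³ = 152

LHS ≠ RHS, so the equation does not hold at this point.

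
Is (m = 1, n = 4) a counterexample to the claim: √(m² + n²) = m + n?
Substituting m = 1, n = 4:
LHS = √(1² + 4²) = √(17) ≈ 4.123
RHS = 1 + 4 = 5

Since LHS ≠ RHS, this pair disproves the claim.

Answer: Yes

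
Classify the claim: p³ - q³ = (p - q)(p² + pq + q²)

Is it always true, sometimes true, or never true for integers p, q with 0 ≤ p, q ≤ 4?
The identity holds for every pair in the range. For instance at (p, q) = (1, 2): both sides equal -7.

Answer: Always true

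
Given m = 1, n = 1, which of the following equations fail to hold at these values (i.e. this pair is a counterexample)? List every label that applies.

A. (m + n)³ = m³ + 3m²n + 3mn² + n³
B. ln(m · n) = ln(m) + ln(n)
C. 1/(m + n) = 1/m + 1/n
Evaluating each claim at the given values:
A. LHS = 8, RHS = 8 → holds here (LHS = RHS)
B. LHS = 0, RHS = 0 → holds here (LHS = RHS)
C. LHS = 1/2, RHS = 2 → fails here (LHS ≠ RHS)

Answer: C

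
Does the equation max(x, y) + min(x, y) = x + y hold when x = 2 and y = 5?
Holds

Substituting x = 2, y = 5:

LHS = max(2, 5) + min(2, 5) = 7
RHS = 2 + 5 = 7

LHS = RHS, so the equation holds at this point.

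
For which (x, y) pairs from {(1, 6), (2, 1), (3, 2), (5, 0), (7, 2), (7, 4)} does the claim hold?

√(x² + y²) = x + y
(5, 0)

Testing each pair:
(1, 6): LHS = √(37) ≈ 6.083, RHS = 7 → fails
(2, 1): LHS = √(5) ≈ 2.236, RHS = 3 → fails
(3, 2): LHS = √(13) ≈ 3.606, RHS = 5 → fails
(5, 0): LHS = 5, RHS = 5 → holds
(7, 2): LHS = √(53) ≈ 7.28, RHS = 9 → fails
(7, 4): LHS = √(65) ≈ 8.062, RHS = 11 → fails

1 of 6 pairs satisfies the claim.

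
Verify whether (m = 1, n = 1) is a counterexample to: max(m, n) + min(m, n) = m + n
No

Substituting m = 1, n = 1:
LHS = max(1, 1) + min(1, 1) = 2
RHS = 1 + 1 = 2

The sides agree, so this pair does not disprove the claim.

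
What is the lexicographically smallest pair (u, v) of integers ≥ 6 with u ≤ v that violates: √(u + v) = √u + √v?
(u, v) = (6, 6)

Substituting (6, 6) into the claim:
LHS = √(6 + 6) = 2·√(3) ≈ 3.464
RHS = √6 + √6 = 2·√(6) ≈ 4.899

Since LHS ≠ RHS, this pair disproves the claim, and no lexicographically smaller pair (u ≤ v, integers ≥ 6) does.

For instance (6, 10) is also a counterexample (LHS = 4, RHS = √(6) + √(10) ≈ 5.612), but it's lexicographically larger.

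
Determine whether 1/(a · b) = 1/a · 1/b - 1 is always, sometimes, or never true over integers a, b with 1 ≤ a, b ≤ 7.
The claim fails for every pair in the range. For instance at (a, b) = (3, 5): LHS = 1/15, RHS = -14/15.

Answer: Never true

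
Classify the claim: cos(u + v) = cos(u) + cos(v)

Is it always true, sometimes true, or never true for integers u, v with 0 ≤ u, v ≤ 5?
The claim fails for every pair in the range. For instance at (u, v) = (1, 3): LHS = cos(4) ≈ -0.6536, RHS = cos(3) + cos(1) ≈ -0.4497.

Answer: Never true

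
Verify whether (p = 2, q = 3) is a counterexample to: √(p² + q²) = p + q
Substituting p = 2, q = 3:
LHS = √(2² + 3²) = √(13) ≈ 3.606
RHS = 2 + 3 = 5

Since LHS ≠ RHS, this pair disproves the claim.

Answer: Yes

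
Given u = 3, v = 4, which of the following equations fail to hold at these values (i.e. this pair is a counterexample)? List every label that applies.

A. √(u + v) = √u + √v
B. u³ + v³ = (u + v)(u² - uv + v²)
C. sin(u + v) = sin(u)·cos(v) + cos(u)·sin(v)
A

Evaluating each claim at the given values:
A. LHS = √(7) ≈ 2.646, RHS = √(3) + 2 ≈ 3.732 → fails here (LHS ≠ RHS)
B. LHS = 91, RHS = 91 → holds here (LHS = RHS)
C. LHS = sin(7) ≈ 0.657, RHS = sin(3)·cos(4) + sin(4)·cos(3) ≈ 0.657 → holds here (LHS = RHS)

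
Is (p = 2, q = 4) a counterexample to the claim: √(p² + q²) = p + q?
Yes

Substituting p = 2, q = 4:
LHS = √(2² + 4²) = 2·√(5) ≈ 4.472
RHS = 2 + 4 = 6

Since LHS ≠ RHS, this pair disproves the claim.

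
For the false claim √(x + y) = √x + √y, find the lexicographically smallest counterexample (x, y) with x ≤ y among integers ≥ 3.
(x, y) = (3, 3)

Substituting (3, 3) into the claim:
LHS = √(3 + 3) = √(6) ≈ 2.449
RHS = √3 + √3 = 2·√(3) ≈ 3.464

Since LHS ≠ RHS, this pair disproves the claim, and no lexicographically smaller pair (x ≤ y, integers ≥ 3) does.

For instance (6, 7) is also a counterexample (LHS = √(13) ≈ 3.606, RHS = √(6) + √(7) ≈ 5.095), but it's lexicographically larger.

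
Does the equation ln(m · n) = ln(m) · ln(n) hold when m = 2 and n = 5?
Substituting m = 2, n = 5:

LHS = ln(2 · 5) = ln(10) ≈ 2.303
RHS = ln(2) · ln(5) ≈ 1.116

LHS ≠ RHS, so the equation does not hold at this point.

Answer: Fails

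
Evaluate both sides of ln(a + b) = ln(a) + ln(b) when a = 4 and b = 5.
LHS = ln(4 + 5) = ln(9) ≈ 2.197
RHS = ln(4) + ln(5) ≈ 2.996

LHS ≠ RHS (they differ by about 0.7985), so the equation does not hold here.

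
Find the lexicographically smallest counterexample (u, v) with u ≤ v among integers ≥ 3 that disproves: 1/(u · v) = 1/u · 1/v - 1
(u, v) = (3, 3)

Substituting (3, 3) into the claim:
LHS = 1/(3 · 3) = 1/9
RHS = 1/3 · 1/3 - 1 = -8/9

Since LHS ≠ RHS, this pair disproves the claim, and no lexicographically smaller pair (u ≤ v, integers ≥ 3) does.

For instance (9, 9) is also a counterexample (LHS = 1/81, RHS = -80/81), but it's lexicographically larger.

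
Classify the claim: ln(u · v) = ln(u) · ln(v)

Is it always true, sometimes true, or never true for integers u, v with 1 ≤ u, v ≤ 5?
Sometimes true

It holds at (u, v) = (1, 1) (both sides equal 0), but fails at (u, v) = (3, 1) (LHS = ln(3) ≈ 1.099, RHS = 0).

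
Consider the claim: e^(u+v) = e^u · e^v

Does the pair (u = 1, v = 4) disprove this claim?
No

Substituting u = 1, v = 4:
LHS = e^(1+4) = e^5 ≈ 148.4
RHS = e^1 · e^4 = e^5 ≈ 148.4

The sides agree, so this pair does not disprove the claim.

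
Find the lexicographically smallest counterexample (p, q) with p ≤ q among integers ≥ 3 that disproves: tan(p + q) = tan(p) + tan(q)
(p, q) = (3, 3)

Substituting (3, 3) into the claim:
LHS = tan(3 + 3) = tan(6) ≈ -0.291
RHS = tan(3) + tan(3) = 2·tan(3) ≈ -0.2851

Since LHS ≠ RHS, this pair disproves the claim, and no lexicographically smaller pair (p ≤ q, integers ≥ 3) does.

For instance (6, 7) is also a counterexample (LHS = tan(13) ≈ 0.463, RHS = tan(6) + tan(7) ≈ 0.5804), but it's lexicographically larger.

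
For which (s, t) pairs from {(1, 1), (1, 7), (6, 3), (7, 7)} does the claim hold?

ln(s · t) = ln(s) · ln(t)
Testing each pair:
(1, 1): LHS = 0, RHS = 0 → holds
(1, 7): LHS = ln(7) ≈ 1.946, RHS = 0 → fails
(6, 3): LHS = ln(18) ≈ 2.89, RHS = ln(3)·ln(6) ≈ 1.968 → fails
(7, 7): LHS = ln(49) ≈ 3.892, RHS = ln(7)² ≈ 3.787 → fails

1 of 4 pairs satisfies the claim.

Answer: (1, 1)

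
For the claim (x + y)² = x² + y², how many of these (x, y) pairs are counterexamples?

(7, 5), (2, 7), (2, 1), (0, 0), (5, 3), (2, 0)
4

Testing each pair:
(7, 5): LHS = 144, RHS = 74 → counterexample
(2, 7): LHS = 81, RHS = 53 → counterexample
(2, 1): LHS = 9, RHS = 5 → counterexample
(0, 0): LHS = 0, RHS = 0 → satisfies claim
(5, 3): LHS = 64, RHS = 34 → counterexample
(2, 0): LHS = 4, RHS = 4 → satisfies claim

That makes 4 counterexamples.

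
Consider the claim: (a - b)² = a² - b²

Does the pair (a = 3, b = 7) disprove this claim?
Substituting a = 3, b = 7:
LHS = (3 - 7)² = 16
RHS = 3² - 7² = -40

Since LHS ≠ RHS, this pair disproves the claim.

Answer: Yes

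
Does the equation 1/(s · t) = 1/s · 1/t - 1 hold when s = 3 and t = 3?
Fails

Substituting s = 3, t = 3:

LHS = 1/(3 · 3) = 1/9
RHS = 1/3 · 1/3 - 1 = -8/9

LHS ≠ RHS, so the equation does not hold at this point.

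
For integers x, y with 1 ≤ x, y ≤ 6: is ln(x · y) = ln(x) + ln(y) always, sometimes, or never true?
Always true

The identity holds for every pair in the range. For instance at (x, y) = (3, 1): both sides equal ln(3) ≈ 1.099.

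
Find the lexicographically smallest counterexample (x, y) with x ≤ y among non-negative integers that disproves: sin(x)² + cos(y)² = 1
(x, y) = (0, 1)

At (0, 0): both sides equal 1, so it holds there.

Substituting (0, 1) into the claim:
LHS = sin(0)² + cos(1)² = cos(1)² ≈ 0.2919
RHS = 1

Since LHS ≠ RHS, this pair disproves the claim, and no lexicographically smaller pair (x ≤ y, non-negative integers) does.

For instance (6, 7) is also a counterexample (LHS = sin(6)² + cos(7)² ≈ 0.6464, RHS = 1), but it's lexicographically larger.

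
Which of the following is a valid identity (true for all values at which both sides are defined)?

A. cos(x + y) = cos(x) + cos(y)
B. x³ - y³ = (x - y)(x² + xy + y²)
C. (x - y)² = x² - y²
B

A: fails at (0, 1) — LHS = cos(1) ≈ 0.5403, RHS = cos(1) + 1 ≈ 1.54.
B: holds — e.g. at (5, 8), both sides equal -387.
C: fails at (0, 1) — LHS = 1, RHS = -1.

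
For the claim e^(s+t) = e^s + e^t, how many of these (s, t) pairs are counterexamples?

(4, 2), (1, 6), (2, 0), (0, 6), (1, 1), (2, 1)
6

Testing each pair:
(4, 2): LHS = e^6 ≈ 403.4, RHS = e^2 + e^4 ≈ 61.99 → counterexample
(1, 6): LHS = e^7 ≈ 1097, RHS = e + e^6 ≈ 406.1 → counterexample
(2, 0): LHS = e^2 ≈ 7.389, RHS = 1 + e^2 ≈ 8.389 → counterexample
(0, 6): LHS = e^6 ≈ 403.4, RHS = 1 + e^6 ≈ 404.4 → counterexample
(1, 1): LHS = e^2 ≈ 7.389, RHS = 2·e ≈ 5.437 → counterexample
(2, 1): LHS = e^3 ≈ 20.09, RHS = e + e^2 ≈ 10.11 → counterexample

That makes 6 counterexamples.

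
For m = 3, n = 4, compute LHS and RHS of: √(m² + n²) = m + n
LHS = √(3² + 4²) = 5
RHS = 3 + 4 = 7

LHS ≠ RHS, so the equation does not hold here.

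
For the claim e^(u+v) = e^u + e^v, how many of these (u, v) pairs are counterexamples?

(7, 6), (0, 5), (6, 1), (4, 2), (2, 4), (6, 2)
6

Testing each pair:
(7, 6): LHS = e^13 ≈ 442413.4, RHS = e^6 + e^7 ≈ 1500 → counterexample
(0, 5): LHS = e^5 ≈ 148.4, RHS = 1 + e^5 ≈ 149.4 → counterexample
(6, 1): LHS = e^7 ≈ 1097, RHS = e + e^6 ≈ 406.1 → counterexample
(4, 2): LHS = e^6 ≈ 403.4, RHS = e^2 + e^4 ≈ 61.99 → counterexample
(2, 4): LHS = e^6 ≈ 403.4, RHS = e^2 + e^4 ≈ 61.99 → counterexample
(6, 2): LHS = e^8 ≈ 2981, RHS = e^2 + e^6 ≈ 410.8 → counterexample

That makes 6 counterexamples.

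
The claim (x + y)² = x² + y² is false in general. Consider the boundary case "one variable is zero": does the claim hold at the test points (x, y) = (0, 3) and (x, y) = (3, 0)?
Yes, holds at both test points

At (0, 3): LHS = 9, RHS = 9 → equal
At (3, 0): LHS = 9, RHS = 9 → equal

So the claim does hold at both of these boundary points, even though it is not an identity.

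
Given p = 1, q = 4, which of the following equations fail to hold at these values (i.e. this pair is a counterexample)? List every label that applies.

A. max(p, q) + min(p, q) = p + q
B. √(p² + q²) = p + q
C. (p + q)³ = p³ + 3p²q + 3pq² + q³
B

Evaluating each claim at the given values:
A. LHS = 5, RHS = 5 → holds here (LHS = RHS)
B. LHS = √(17) ≈ 4.123, RHS = 5 → fails here (LHS ≠ RHS)
C. LHS = 125, RHS = 125 → holds here (LHS = RHS)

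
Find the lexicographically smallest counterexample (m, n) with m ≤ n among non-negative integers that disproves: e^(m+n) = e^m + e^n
Substituting (0, 0) into the claim:
LHS = e^(0+0) = 1
RHS = e^0 + e^0 = 2

Since LHS ≠ RHS, this pair disproves the claim, and no lexicographically smaller pair (m ≤ n, non-negative integers) does.

For instance (4, 5) is also a counterexample (LHS = e^9 ≈ 8103, RHS = e^4 + e^5 ≈ 203), but it's lexicographically larger.

Answer: (m, n) = (0, 0)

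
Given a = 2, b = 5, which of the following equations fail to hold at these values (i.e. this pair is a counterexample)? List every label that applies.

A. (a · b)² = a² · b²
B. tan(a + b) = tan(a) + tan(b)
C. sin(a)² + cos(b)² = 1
Evaluating each claim at the given values:
A. LHS = 100, RHS = 100 → holds here (LHS = RHS)
B. LHS = tan(7) ≈ 0.8714, RHS = tan(5) + tan(2) ≈ -5.566 → fails here (LHS ≠ RHS)
C. LHS = cos(5)² + sin(2)² ≈ 0.9073, RHS = 1 → fails here (LHS ≠ RHS)

Answer: B, C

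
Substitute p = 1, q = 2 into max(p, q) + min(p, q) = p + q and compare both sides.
LHS = max(1, 2) + min(1, 2) = 3
RHS = 1 + 2 = 3

LHS = RHS: the two sides agree.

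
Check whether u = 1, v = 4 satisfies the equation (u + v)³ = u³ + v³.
Substituting u = 1, v = 4:

LHS = (1 + 4)³ = 125
RHS = 1³ + 4³ = 65

LHS ≠ RHS, so the equation does not hold at this point.

Answer: Fails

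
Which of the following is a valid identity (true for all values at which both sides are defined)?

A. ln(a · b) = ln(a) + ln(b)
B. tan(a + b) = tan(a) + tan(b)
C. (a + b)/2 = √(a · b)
A: holds — e.g. at (1, 5), both sides equal ln(5) ≈ 1.609.
B: fails at (2, 2) — LHS = tan(4) ≈ 1.158, RHS = 2·tan(2) ≈ -4.37.
C: fails at (2, 5) — LHS = 7/2, RHS = √(10) ≈ 3.162.

Answer: A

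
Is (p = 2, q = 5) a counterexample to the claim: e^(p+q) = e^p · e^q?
No

Substituting p = 2, q = 5:
LHS = e^(2+5) = e^7 ≈ 1097
RHS = e^2 · e^5 = e^7 ≈ 1097

The sides agree, so this pair does not disprove the claim.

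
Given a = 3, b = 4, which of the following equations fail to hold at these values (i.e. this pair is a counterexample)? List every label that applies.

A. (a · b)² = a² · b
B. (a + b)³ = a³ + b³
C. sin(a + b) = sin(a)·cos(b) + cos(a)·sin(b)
Evaluating each claim at the given values:
A. LHS = 144, RHS = 36 → fails here (LHS ≠ RHS)
B. LHS = 343, RHS = 91 → fails here (LHS ≠ RHS)
C. LHS = sin(7) ≈ 0.657, RHS = sin(3)·cos(4) + sin(4)·cos(3) ≈ 0.657 → holds here (LHS = RHS)

Answer: A, B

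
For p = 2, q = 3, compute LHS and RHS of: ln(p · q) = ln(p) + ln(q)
LHS = ln(2 · 3) = ln(6) ≈ 1.792
RHS = ln(2) + ln(3) ≈ 1.792

LHS = RHS: the two sides agree.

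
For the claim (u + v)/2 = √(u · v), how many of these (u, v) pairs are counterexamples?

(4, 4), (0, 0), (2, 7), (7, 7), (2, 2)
Testing each pair:
(4, 4): LHS = 4, RHS = 4 → satisfies claim
(0, 0): LHS = 0, RHS = 0 → satisfies claim
(2, 7): LHS = 9/2, RHS = √(14) ≈ 3.742 → counterexample
(7, 7): LHS = 7, RHS = 7 → satisfies claim
(2, 2): LHS = 2, RHS = 2 → satisfies claim

That makes 1 counterexample.

Answer: 1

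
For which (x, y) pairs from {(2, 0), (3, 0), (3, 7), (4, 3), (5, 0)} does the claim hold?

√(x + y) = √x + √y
(2, 0), (3, 0), (5, 0)

Testing each pair:
(2, 0): LHS = √(2) ≈ 1.414, RHS = √(2) ≈ 1.414 → holds
(3, 0): LHS = √(3) ≈ 1.732, RHS = √(3) ≈ 1.732 → holds
(3, 7): LHS = √(10) ≈ 3.162, RHS = √(3) + √(7) ≈ 4.378 → fails
(4, 3): LHS = √(7) ≈ 2.646, RHS = √(3) + 2 ≈ 3.732 → fails
(5, 0): LHS = √(5) ≈ 2.236, RHS = √(5) ≈ 2.236 → holds

3 of 5 pairs satisfy the claim.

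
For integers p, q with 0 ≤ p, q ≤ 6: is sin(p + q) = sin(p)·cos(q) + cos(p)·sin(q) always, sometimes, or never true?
Always true

The identity holds for every pair in the range. For instance at (p, q) = (1, 5): both sides equal sin(6) ≈ -0.2794.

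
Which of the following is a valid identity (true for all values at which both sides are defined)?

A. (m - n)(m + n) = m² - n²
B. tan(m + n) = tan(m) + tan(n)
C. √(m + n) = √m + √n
A: holds — e.g. at (5, 5), both sides equal 0.
B: fails at (2, 2) — LHS = tan(4) ≈ 1.158, RHS = 2·tan(2) ≈ -4.37.
C: fails at (2, 7) — LHS = 3, RHS = √(2) + √(7) ≈ 4.06.

Answer: A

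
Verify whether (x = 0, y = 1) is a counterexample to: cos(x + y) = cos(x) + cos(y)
Substituting x = 0, y = 1:
LHS = cos(0 + 1) = cos(1) ≈ 0.5403
RHS = cos(0) + cos(1) = cos(1) + 1 ≈ 1.54

Since LHS ≠ RHS, this pair disproves the claim.

Answer: Yes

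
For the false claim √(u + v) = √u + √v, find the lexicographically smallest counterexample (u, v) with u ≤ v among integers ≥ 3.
Substituting (3, 3) into the claim:
LHS = √(3 + 3) = √(6) ≈ 2.449
RHS = √3 + √3 = 2·√(3) ≈ 3.464

Since LHS ≠ RHS, this pair disproves the claim, and no lexicographically smaller pair (u ≤ v, integers ≥ 3) does.

For instance (4, 4) is also a counterexample (LHS = 2·√(2) ≈ 2.828, RHS = 4), but it's lexicographically larger.

Answer: (u, v) = (3, 3)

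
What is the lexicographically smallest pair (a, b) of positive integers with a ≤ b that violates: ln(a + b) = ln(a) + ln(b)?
(a, b) = (1, 1)

Substituting (1, 1) into the claim:
LHS = ln(1 + 1) = ln(2) ≈ 0.6931
RHS = ln(1) + ln(1) = 0

Since LHS ≠ RHS, this pair disproves the claim, and no lexicographically smaller pair (a ≤ b, positive integers) does.

For instance (4, 4) is also a counterexample (LHS = ln(8) ≈ 2.079, RHS = 2·ln(4) ≈ 2.773), but it's lexicographically larger.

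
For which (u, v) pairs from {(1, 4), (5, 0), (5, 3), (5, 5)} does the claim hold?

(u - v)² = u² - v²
Testing each pair:
(1, 4): LHS = 9, RHS = -15 → fails
(5, 0): LHS = 25, RHS = 25 → holds
(5, 3): LHS = 4, RHS = 16 → fails
(5, 5): LHS = 0, RHS = 0 → holds

2 of 4 pairs satisfy the claim.

Answer: (5, 0), (5, 5)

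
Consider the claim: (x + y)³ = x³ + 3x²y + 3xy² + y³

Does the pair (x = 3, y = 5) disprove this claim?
Substituting x = 3, y = 5:
LHS = (3 + 5)³ = 512
RHS = 3³ + 3·3²·5 + 3·3·5² + 5³ = 512

The sides agree, so this pair does not disprove the claim.

Answer: No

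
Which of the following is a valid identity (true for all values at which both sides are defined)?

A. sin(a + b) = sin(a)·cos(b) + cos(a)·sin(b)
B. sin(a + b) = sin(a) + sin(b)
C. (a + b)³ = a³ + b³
A: holds — e.g. at (2, 4), both sides equal sin(6) ≈ -0.2794.
B: fails at (2, 7) — LHS = sin(9) ≈ 0.4121, RHS = sin(7) + sin(2) ≈ 1.566.
C: fails at (4, 5) — LHS = 729, RHS = 189.

Answer: A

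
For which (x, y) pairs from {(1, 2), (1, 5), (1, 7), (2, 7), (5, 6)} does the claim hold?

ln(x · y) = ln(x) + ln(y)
All pairs

Testing each pair:
(1, 2): LHS = ln(2) ≈ 0.6931, RHS = ln(2) ≈ 0.6931 → holds
(1, 5): LHS = ln(5) ≈ 1.609, RHS = ln(5) ≈ 1.609 → holds
(1, 7): LHS = ln(7) ≈ 1.946, RHS = ln(7) ≈ 1.946 → holds
(2, 7): LHS = ln(14) ≈ 2.639, RHS = ln(2) + ln(7) ≈ 2.639 → holds
(5, 6): LHS = ln(30) ≈ 3.401, RHS = ln(5) + ln(6) ≈ 3.401 → holds

Every pair satisfies the claim.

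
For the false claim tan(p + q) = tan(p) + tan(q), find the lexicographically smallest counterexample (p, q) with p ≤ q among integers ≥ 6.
(p, q) = (6, 6)

Substituting (6, 6) into the claim:
LHS = tan(6 + 6) = tan(12) ≈ -0.6359
RHS = tan(6) + tan(6) = 2·tan(6) ≈ -0.582

Since LHS ≠ RHS, this pair disproves the claim, and no lexicographically smaller pair (p ≤ q, integers ≥ 6) does.

For instance (8, 10) is also a counterexample (LHS = tan(18) ≈ -1.137, RHS = tan(8) + tan(10) ≈ -6.151), but it's lexicographically larger.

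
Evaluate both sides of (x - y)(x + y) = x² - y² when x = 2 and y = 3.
LHS = (2 - 3)(2 + 3) = -5
RHS = 2² - 3² = -5

LHS = RHS: the two sides agree.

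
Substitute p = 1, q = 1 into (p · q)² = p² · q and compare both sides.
LHS = (1 · 1)² = 1
RHS = 1² · 1 = 1

LHS = RHS: the two sides agree.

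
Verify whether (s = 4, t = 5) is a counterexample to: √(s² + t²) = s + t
Substituting s = 4, t = 5:
LHS = √(4² + 5²) = √(41) ≈ 6.403
RHS = 4 + 5 = 9

Since LHS ≠ RHS, this pair disproves the claim.

Answer: Yes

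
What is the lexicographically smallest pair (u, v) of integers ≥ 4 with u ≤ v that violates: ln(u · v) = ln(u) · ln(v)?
(u, v) = (4, 4)

Substituting (4, 4) into the claim:
LHS = ln(4 · 4) = ln(16) ≈ 2.773
RHS = ln(4) · ln(4) = ln(4)² ≈ 1.922

Since LHS ≠ RHS, this pair disproves the claim, and no lexicographically smaller pair (u ≤ v, integers ≥ 4) does.

For instance (8, 8) is also a counterexample (LHS = ln(64) ≈ 4.159, RHS = ln(8)² ≈ 4.324), but it's lexicographically larger.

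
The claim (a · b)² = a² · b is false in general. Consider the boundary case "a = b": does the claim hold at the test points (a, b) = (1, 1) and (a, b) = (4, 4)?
Only at (1, 1)

At (1, 1): LHS = 1, RHS = 1 → equal
At (4, 4): LHS = 256 ≠ RHS = 64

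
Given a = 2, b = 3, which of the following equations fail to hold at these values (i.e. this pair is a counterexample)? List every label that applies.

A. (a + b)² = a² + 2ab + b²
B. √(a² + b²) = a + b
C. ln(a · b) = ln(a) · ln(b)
Evaluating each claim at the given values:
A. LHS = 25, RHS = 25 → holds here (LHS = RHS)
B. LHS = √(13) ≈ 3.606, RHS = 5 → fails here (LHS ≠ RHS)
C. LHS = ln(6) ≈ 1.792, RHS = ln(2)·ln(3) ≈ 0.7615 → fails here (LHS ≠ RHS)

Answer: B, C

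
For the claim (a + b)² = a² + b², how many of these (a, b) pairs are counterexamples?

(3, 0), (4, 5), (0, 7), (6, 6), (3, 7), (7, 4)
Testing each pair:
(3, 0): LHS = 9, RHS = 9 → satisfies claim
(4, 5): LHS = 81, RHS = 41 → counterexample
(0, 7): LHS = 49, RHS = 49 → satisfies claim
(6, 6): LHS = 144, RHS = 72 → counterexample
(3, 7): LHS = 100, RHS = 58 → counterexample
(7, 4): LHS = 121, RHS = 65 → counterexample

That makes 4 counterexamples.

Answer: 4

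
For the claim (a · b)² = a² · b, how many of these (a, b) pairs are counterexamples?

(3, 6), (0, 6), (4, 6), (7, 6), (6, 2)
Testing each pair:
(3, 6): LHS = 324, RHS = 54 → counterexample
(0, 6): LHS = 0, RHS = 0 → satisfies claim
(4, 6): LHS = 576, RHS = 96 → counterexample
(7, 6): LHS = 1764, RHS = 294 → counterexample
(6, 2): LHS = 144, RHS = 72 → counterexample

That makes 4 counterexamples.

Answer: 4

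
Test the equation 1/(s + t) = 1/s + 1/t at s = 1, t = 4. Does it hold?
Substituting s = 1, t = 4:

LHS = 1/(1 + 4) = 1/5
RHS = 1/1 + 1/4 = 5/4

LHS ≠ RHS, so the equation does not hold at this point.

Answer: Fails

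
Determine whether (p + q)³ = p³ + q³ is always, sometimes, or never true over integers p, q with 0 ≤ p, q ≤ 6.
Sometimes true

It holds at (p, q) = (0, 1) (both sides equal 1), but fails at (p, q) = (4, 4) (LHS = 512, RHS = 128).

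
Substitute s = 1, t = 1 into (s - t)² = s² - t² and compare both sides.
LHS = (1 - 1)² = 0
RHS = 1² - 1² = 0

LHS = RHS: the two sides agree.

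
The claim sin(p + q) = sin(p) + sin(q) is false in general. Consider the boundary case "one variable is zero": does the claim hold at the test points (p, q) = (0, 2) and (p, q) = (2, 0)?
At (0, 2): LHS = sin(2) ≈ 0.9093, RHS = sin(2) ≈ 0.9093 → equal
At (2, 0): LHS = sin(2) ≈ 0.9093, RHS = sin(2) ≈ 0.9093 → equal

So the claim does hold at both of these boundary points, even though it is not an identity.

Answer: Yes, holds at both test points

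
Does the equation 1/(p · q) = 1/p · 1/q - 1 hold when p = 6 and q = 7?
Fails

Substituting p = 6, q = 7:

LHS = 1/(6 · 7) = 1/42
RHS = 1/6 · 1/7 - 1 = -41/42

LHS ≠ RHS, so the equation does not hold at this point.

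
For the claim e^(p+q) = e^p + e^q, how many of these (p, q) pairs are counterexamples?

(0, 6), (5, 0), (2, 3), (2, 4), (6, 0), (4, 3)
6

Testing each pair:
(0, 6): LHS = e^6 ≈ 403.4, RHS = 1 + e^6 ≈ 404.4 → counterexample
(5, 0): LHS = e^5 ≈ 148.4, RHS = 1 + e^5 ≈ 149.4 → counterexample
(2, 3): LHS = e^5 ≈ 148.4, RHS = e^2 + e^3 ≈ 27.47 → counterexample
(2, 4): LHS = e^6 ≈ 403.4, RHS = e^2 + e^4 ≈ 61.99 → counterexample
(6, 0): LHS = e^6 ≈ 403.4, RHS = 1 + e^6 ≈ 404.4 → counterexample
(4, 3): LHS = e^7 ≈ 1097, RHS = e^3 + e^4 ≈ 74.68 → counterexample

That makes 6 counterexamples.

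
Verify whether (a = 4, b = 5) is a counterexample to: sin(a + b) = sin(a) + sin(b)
Yes

Substituting a = 4, b = 5:
LHS = sin(4 + 5) = sin(9) ≈ 0.4121
RHS = sin(4) + sin(5) ≈ -1.716

Since LHS ≠ RHS, this pair disproves the claim.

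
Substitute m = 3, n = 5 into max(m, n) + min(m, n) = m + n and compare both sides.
LHS = max(3, 5) + min(3, 5) = 8
RHS = 3 + 5 = 8

LHS = RHS: the two sides agree.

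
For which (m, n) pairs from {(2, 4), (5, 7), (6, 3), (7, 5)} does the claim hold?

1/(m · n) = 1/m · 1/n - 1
Testing each pair:
(2, 4): LHS = 1/8, RHS = -7/8 → fails
(5, 7): LHS = 1/35, RHS = -34/35 → fails
(6, 3): LHS = 1/18, RHS = -17/18 → fails
(7, 5): LHS = 1/35, RHS = -34/35 → fails

No pair satisfies the claim.

Answer: None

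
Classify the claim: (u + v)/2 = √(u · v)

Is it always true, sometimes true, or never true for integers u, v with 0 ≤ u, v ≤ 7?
Sometimes true

It holds at (u, v) = (4, 4) (both sides equal 4), but fails at (u, v) = (7, 1) (LHS = 4, RHS = √(7) ≈ 2.646).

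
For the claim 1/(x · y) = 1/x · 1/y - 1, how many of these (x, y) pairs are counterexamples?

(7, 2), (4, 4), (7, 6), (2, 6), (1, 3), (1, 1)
6

Testing each pair:
(7, 2): LHS = 1/14, RHS = -13/14 → counterexample
(4, 4): LHS = 1/16, RHS = -15/16 → counterexample
(7, 6): LHS = 1/42, RHS = -41/42 → counterexample
(2, 6): LHS = 1/12, RHS = -11/12 → counterexample
(1, 3): LHS = 1/3, RHS = -2/3 → counterexample
(1, 1): LHS = 1, RHS = 0 → counterexample

That makes 6 counterexamples.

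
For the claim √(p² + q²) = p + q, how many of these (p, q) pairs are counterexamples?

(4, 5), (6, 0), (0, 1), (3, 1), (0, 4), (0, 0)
2

Testing each pair:
(4, 5): LHS = √(41) ≈ 6.403, RHS = 9 → counterexample
(6, 0): LHS = 6, RHS = 6 → satisfies claim
(0, 1): LHS = 1, RHS = 1 → satisfies claim
(3, 1): LHS = √(10) ≈ 3.162, RHS = 4 → counterexample
(0, 4): LHS = 4, RHS = 4 → satisfies claim
(0, 0): LHS = 0, RHS = 0 → satisfies claim

That makes 2 counterexamples.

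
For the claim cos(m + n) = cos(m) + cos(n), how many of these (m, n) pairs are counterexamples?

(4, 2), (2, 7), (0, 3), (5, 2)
4

Testing each pair:
(4, 2): LHS = cos(6) ≈ 0.9602, RHS = cos(4) + cos(2) ≈ -1.07 → counterexample
(2, 7): LHS = cos(9) ≈ -0.9111, RHS = cos(2) + cos(7) ≈ 0.3378 → counterexample
(0, 3): LHS = cos(3) ≈ -0.99, RHS = cos(3) + 1 ≈ 0.01001 → counterexample
(5, 2): LHS = cos(7) ≈ 0.7539, RHS = cos(2) + cos(5) ≈ -0.1325 → counterexample

That makes 4 counterexamples.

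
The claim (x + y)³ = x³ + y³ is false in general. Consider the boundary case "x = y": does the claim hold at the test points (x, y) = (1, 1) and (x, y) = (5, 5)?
No, fails at both test points

At (1, 1): LHS = 8 ≠ RHS = 2
At (5, 5): LHS = 1000 ≠ RHS = 250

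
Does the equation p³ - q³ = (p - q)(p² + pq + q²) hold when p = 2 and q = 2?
Substituting p = 2, q = 2:

LHS = 2³ - 2³ = 0
RHS = (2 - 2)(2² + 2·2 + 2²) = 0

LHS = RHS, so the equation holds at this point.

Answer: Holds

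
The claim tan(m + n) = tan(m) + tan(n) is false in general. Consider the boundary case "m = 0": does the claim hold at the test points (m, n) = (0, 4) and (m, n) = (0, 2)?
At (0, 4): LHS = tan(4) ≈ 1.158, RHS = tan(4) ≈ 1.158 → equal
At (0, 2): LHS = tan(2) ≈ -2.185, RHS = tan(2) ≈ -2.185 → equal

So the claim does hold at both of these boundary points, even though it is not an identity.

Answer: Yes, holds at both test points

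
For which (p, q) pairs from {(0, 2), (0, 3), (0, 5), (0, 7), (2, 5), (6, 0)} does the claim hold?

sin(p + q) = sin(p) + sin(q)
Testing each pair:
(0, 2): LHS = sin(2) ≈ 0.9093, RHS = sin(2) ≈ 0.9093 → holds
(0, 3): LHS = sin(3) ≈ 0.1411, RHS = sin(3) ≈ 0.1411 → holds
(0, 5): LHS = sin(5) ≈ -0.9589, RHS = sin(5) ≈ -0.9589 → holds
(0, 7): LHS = sin(7) ≈ 0.657, RHS = sin(7) ≈ 0.657 → holds
(2, 5): LHS = sin(7) ≈ 0.657, RHS = sin(5) + sin(2) ≈ -0.04963 → fails
(6, 0): LHS = sin(6) ≈ -0.2794, RHS = sin(6) ≈ -0.2794 → holds

5 of 6 pairs satisfy the claim.

Answer: (0, 2), (0, 3), (0, 5), (0, 7), (6, 0)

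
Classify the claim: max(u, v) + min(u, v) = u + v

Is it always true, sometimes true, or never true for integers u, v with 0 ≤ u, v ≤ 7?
Always true

The identity holds for every pair in the range. For instance at (u, v) = (5, 0): both sides equal 5.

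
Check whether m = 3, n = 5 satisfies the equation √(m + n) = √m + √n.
Fails

Substituting m = 3, n = 5:

LHS = √(3 + 5) = 2·√(2) ≈ 2.828
RHS = √3 + √5 = √(3) + √(5) ≈ 3.968

LHS ≠ RHS, so the equation does not hold at this point.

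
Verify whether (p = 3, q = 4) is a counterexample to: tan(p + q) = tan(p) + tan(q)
Yes

Substituting p = 3, q = 4:
LHS = tan(3 + 4) = tan(7) ≈ 0.8714
RHS = tan(3) + tan(4) ≈ 1.015

Since LHS ≠ RHS, this pair disproves the claim.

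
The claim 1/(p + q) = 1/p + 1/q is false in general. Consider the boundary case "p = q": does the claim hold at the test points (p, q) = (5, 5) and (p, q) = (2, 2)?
At (5, 5): LHS = 1/10 ≠ RHS = 2/5
At (2, 2): LHS = 1/4 ≠ RHS = 1

Answer: No, fails at both test points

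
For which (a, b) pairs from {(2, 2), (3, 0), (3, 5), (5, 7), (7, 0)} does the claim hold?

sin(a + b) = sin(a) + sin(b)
Testing each pair:
(2, 2): LHS = sin(4) ≈ -0.7568, RHS = 2·sin(2) ≈ 1.819 → fails
(3, 0): LHS = sin(3) ≈ 0.1411, RHS = sin(3) ≈ 0.1411 → holds
(3, 5): LHS = sin(8) ≈ 0.9894, RHS = sin(5) + sin(3) ≈ -0.8178 → fails
(5, 7): LHS = sin(12) ≈ -0.5366, RHS = sin(5) + sin(7) ≈ -0.3019 → fails
(7, 0): LHS = sin(7) ≈ 0.657, RHS = sin(7) ≈ 0.657 → holds

2 of 5 pairs satisfy the claim.

Answer: (3, 0), (7, 0)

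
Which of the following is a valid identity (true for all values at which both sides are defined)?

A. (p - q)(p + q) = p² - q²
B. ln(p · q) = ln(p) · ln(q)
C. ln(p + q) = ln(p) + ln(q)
A: holds — e.g. at (3, 7), both sides equal -40.
B: fails at (1, 3) — LHS = ln(3) ≈ 1.099, RHS = 0.
C: fails at (2, 5) — LHS = ln(7) ≈ 1.946, RHS = ln(2) + ln(5) ≈ 2.303.

Answer: A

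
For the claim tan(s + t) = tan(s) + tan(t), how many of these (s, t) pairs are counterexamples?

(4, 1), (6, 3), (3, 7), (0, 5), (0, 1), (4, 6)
Testing each pair:
(4, 1): LHS = tan(5) ≈ -3.381, RHS = tan(4) + tan(1) ≈ 2.715 → counterexample
(6, 3): LHS = tan(9) ≈ -0.4523, RHS = tan(6) + tan(3) ≈ -0.4336 → counterexample
(3, 7): LHS = tan(10) ≈ 0.6484, RHS = tan(3) + tan(7) ≈ 0.7289 → counterexample
(0, 5): LHS = tan(5) ≈ -3.381, RHS = tan(5) ≈ -3.381 → satisfies claim
(0, 1): LHS = tan(1) ≈ 1.557, RHS = tan(1) ≈ 1.557 → satisfies claim
(4, 6): LHS = tan(10) ≈ 0.6484, RHS = tan(6) + tan(4) ≈ 0.8668 → counterexample

That makes 4 counterexamples.

Answer: 4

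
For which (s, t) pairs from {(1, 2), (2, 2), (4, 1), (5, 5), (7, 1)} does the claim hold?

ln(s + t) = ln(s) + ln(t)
(2, 2)

Testing each pair:
(1, 2): LHS = ln(3) ≈ 1.099, RHS = ln(2) ≈ 0.6931 → fails
(2, 2): LHS = ln(4) ≈ 1.386, RHS = 2·ln(2) ≈ 1.386 → holds
(4, 1): LHS = ln(5) ≈ 1.609, RHS = ln(4) ≈ 1.386 → fails
(5, 5): LHS = ln(10) ≈ 2.303, RHS = 2·ln(5) ≈ 3.219 → fails
(7, 1): LHS = ln(8) ≈ 2.079, RHS = ln(7) ≈ 1.946 → fails

1 of 5 pairs satisfies the claim.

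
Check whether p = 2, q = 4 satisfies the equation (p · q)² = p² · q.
Substituting p = 2, q = 4:

LHS = (2 · 4)² = 64
RHS = 2² · 4 = 16

LHS ≠ RHS, so the equation does not hold at this point.

Answer: Fails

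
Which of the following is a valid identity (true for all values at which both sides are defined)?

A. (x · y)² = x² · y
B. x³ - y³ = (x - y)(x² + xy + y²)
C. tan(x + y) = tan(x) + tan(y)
A: fails at (1, 3) — LHS = 9, RHS = 3.
B: holds — e.g. at (2, 4), both sides equal -56.
C: fails at (1, 1) — LHS = tan(2) ≈ -2.185, RHS = 2·tan(1) ≈ 3.115.

Answer: B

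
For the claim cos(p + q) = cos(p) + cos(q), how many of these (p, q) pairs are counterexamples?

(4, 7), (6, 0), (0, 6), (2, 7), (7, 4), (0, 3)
Testing each pair:
(4, 7): LHS = cos(11) ≈ 0.004426, RHS = cos(4) + cos(7) ≈ 0.1003 → counterexample
(6, 0): LHS = cos(6) ≈ 0.9602, RHS = cos(6) + 1 ≈ 1.96 → counterexample
(0, 6): LHS = cos(6) ≈ 0.9602, RHS = cos(6) + 1 ≈ 1.96 → counterexample
(2, 7): LHS = cos(9) ≈ -0.9111, RHS = cos(2) + cos(7) ≈ 0.3378 → counterexample
(7, 4): LHS = cos(11) ≈ 0.004426, RHS = cos(4) + cos(7) ≈ 0.1003 → counterexample
(0, 3): LHS = cos(3) ≈ -0.99, RHS = cos(3) + 1 ≈ 0.01001 → counterexample

That makes 6 counterexamples.

Answer: 6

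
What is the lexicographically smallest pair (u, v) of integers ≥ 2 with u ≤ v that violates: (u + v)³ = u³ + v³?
(u, v) = (2, 2)

Substituting (2, 2) into the claim:
LHS = (2 + 2)³ = 64
RHS = 2³ + 2³ = 16

Since LHS ≠ RHS, this pair disproves the claim, and no lexicographically smaller pair (u ≤ v, integers ≥ 2) does.

For instance (4, 5) is also a counterexample (LHS = 729, RHS = 189), but it's lexicographically larger.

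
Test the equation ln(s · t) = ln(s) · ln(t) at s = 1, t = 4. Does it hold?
Fails

Substituting s = 1, t = 4:

LHS = ln(1 · 4) = ln(4) ≈ 1.386
RHS = ln(1) · ln(4) = 0

LHS ≠ RHS, so the equation does not hold at this point.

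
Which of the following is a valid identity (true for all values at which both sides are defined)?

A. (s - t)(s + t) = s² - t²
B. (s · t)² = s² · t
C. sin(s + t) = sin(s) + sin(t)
A

A: holds — e.g. at (4, 5), both sides equal -9.
B: fails at (1, 5) — LHS = 25, RHS = 5.
C: fails at (3, 4) — LHS = sin(7) ≈ 0.657, RHS = sin(4) + sin(3) ≈ -0.6157.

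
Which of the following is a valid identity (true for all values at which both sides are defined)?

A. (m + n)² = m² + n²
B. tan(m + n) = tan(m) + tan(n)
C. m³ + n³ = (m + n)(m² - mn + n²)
C

A: fails at (3, 7) — LHS = 100, RHS = 58.
B: fails at (2, 2) — LHS = tan(4) ≈ 1.158, RHS = 2·tan(2) ≈ -4.37.
C: holds — e.g. at (2, 5), both sides equal 133.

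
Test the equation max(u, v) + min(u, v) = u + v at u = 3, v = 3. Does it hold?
Holds

Substituting u = 3, v = 3:

LHS = max(3, 3) + min(3, 3) = 6
RHS = 3 + 3 = 6

LHS = RHS, so the equation holds at this point.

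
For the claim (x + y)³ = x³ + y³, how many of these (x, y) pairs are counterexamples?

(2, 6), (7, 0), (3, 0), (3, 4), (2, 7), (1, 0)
3

Testing each pair:
(2, 6): LHS = 512, RHS = 224 → counterexample
(7, 0): LHS = 343, RHS = 343 → satisfies claim
(3, 0): LHS = 27, RHS = 27 → satisfies claim
(3, 4): LHS = 343, RHS = 91 → counterexample
(2, 7): LHS = 729, RHS = 351 → counterexample
(1, 0): LHS = 1, RHS = 1 → satisfies claim

That makes 3 counterexamples.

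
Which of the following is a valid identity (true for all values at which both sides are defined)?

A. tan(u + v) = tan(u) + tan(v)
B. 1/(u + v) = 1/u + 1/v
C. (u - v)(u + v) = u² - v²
A: fails at (2, 2) — LHS = tan(4) ≈ 1.158, RHS = 2·tan(2) ≈ -4.37.
B: fails at (3, 7) — LHS = 1/10, RHS = 10/21.
C: holds — e.g. at (4, 4), both sides equal 0.

Answer: C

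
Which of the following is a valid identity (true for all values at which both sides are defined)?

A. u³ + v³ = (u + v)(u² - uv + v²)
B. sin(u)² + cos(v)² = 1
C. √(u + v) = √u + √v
A

A: holds — e.g. at (4, 5), both sides equal 189.
B: fails at (6, 7) — LHS = sin(6)² + cos(7)² ≈ 0.6464, RHS = 1.
C: fails at (4, 5) — LHS = 3, RHS = 2 + √(5) ≈ 4.236.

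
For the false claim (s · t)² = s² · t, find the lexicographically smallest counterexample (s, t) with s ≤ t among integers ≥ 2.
(s, t) = (2, 2)

Substituting (2, 2) into the claim:
LHS = (2 · 2)² = 16
RHS = 2² · 2 = 8

Since LHS ≠ RHS, this pair disproves the claim, and no lexicographically smaller pair (s ≤ t, integers ≥ 2) does.

For instance (4, 8) is also a counterexample (LHS = 1024, RHS = 128), but it's lexicographically larger.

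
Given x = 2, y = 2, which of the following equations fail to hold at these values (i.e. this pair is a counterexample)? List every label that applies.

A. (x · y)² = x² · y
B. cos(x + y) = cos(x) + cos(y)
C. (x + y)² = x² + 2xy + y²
Evaluating each claim at the given values:
A. LHS = 16, RHS = 8 → fails here (LHS ≠ RHS)
B. LHS = cos(4) ≈ -0.6536, RHS = 2·cos(2) ≈ -0.8323 → fails here (LHS ≠ RHS)
C. LHS = 16, RHS = 16 → holds here (LHS = RHS)

Answer: A, B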